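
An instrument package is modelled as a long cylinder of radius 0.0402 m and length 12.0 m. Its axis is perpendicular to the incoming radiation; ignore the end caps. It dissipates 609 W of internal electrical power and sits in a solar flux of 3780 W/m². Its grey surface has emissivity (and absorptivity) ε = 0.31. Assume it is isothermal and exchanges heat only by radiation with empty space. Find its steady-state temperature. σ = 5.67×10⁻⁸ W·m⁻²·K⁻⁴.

T ≈ 425 K

At steady state, absorbed solar power + internal power = radiated power.
Absorbed: α·S·A_cross = 0.31·3780·0.9648 = 1131 W (cross-section 2rL).
Total input = 1131 + 609 = 1740 W.
Radiated: εσ·A_surf·T⁴ with A_surf = 2πrL = 3.031 m².
T⁴ = 1740/(0.31·5.67×10⁻⁸·3.031) = 3.265×10¹⁰ K⁴.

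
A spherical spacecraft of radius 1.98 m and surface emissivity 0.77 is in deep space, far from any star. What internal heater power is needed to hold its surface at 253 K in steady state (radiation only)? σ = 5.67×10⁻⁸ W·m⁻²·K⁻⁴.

P = εσ·4πr²·T⁴.
4πr² = 49.27 m²; T⁴ = 4.097×10⁹ K⁴.
P = 0.77·5.67×10⁻⁸·49.27·4.097×10⁹.

P ≈ 8810 W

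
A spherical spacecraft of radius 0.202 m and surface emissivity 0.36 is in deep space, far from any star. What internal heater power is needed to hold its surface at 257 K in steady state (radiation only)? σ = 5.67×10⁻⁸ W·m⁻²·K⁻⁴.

P ≈ 45.7 W

P = εσ·4πr²·T⁴.
4πr² = 0.5128 m²; T⁴ = 4.362×10⁹ K⁴.
P = 0.36·5.67×10⁻⁸·0.5128·4.362×10⁹.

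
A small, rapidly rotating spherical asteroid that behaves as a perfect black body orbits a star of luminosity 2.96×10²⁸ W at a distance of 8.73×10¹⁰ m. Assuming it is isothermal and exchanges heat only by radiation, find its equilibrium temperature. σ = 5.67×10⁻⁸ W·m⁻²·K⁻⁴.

First find the stellar flux at distance d: S = L/(4πd²) = 2.96×10²⁸/(4π·(8.73×10¹⁰)²) = 3.091×10⁵ W/m².
For an isothermal sphere, absorbed (1−a)S·πr² = emitted σ·4πr²·T⁴, so T⁴ = (1−a)S/(4σ).
T⁴ = 1.00·3.091×10⁵/(4·5.67×10⁻⁸) = 1.363×10¹² K⁴.

T ≈ 1080 K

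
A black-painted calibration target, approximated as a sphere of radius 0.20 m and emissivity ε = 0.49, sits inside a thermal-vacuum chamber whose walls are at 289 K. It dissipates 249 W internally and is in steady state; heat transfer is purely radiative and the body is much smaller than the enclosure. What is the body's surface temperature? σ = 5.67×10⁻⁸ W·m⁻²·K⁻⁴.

T ≈ 397 K

For a small grey body in a large enclosure, net radiated power = εσA(T⁴ − T_w⁴).
Steady state: P = εσA(T⁴ − T_w⁴) with A = 4πr² = 0.5027 m².
T⁴ = P/(εσA) + T_w⁴ = 249/(0.49·5.67×10⁻⁸·0.5027) + (289)⁴
    = 1.783×10¹⁰ + 6.976×10⁹ = 2.481×10¹⁰ K⁴.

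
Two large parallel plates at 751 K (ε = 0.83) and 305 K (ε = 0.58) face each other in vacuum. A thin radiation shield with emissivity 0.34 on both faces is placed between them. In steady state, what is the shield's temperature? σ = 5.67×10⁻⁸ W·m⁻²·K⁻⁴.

In steady state the net flux on the hot side equals that on the cold side.
σ(T₁⁴−T_s⁴)/D₁ = σ(T_s⁴−T₂⁴)/D₂, with D₁ = 1/ε₁+1/ε_s−1 = 3.146, D₂ = 1/ε_s+1/ε₂−1 = 3.665.
Solve for T_s⁴: T_s⁴ = (D₂·T₁⁴ + D₁·T₂⁴)/(D₁+D₂) = 1.752×10¹¹ K⁴.

T_s ≈ 647 K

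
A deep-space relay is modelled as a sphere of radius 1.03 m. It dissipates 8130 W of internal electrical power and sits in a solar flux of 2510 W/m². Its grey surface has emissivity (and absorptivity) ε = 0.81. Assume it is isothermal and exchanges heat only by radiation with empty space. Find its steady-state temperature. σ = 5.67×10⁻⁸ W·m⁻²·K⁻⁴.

T ≈ 395 K

At steady state, absorbed solar power + internal power = radiated power.
Absorbed: α·S·A_cross = 0.81·2510·3.333 = 6776 W (cross-section πr²).
Total input = 6776 + 8130 = 14910 W.
Radiated: εσ·A_surf·T⁴ with A_surf = 4πr² = 13.33 m².
T⁴ = 14910/(0.81·5.67×10⁻⁸·13.33) = 2.435×10¹⁰ K⁴.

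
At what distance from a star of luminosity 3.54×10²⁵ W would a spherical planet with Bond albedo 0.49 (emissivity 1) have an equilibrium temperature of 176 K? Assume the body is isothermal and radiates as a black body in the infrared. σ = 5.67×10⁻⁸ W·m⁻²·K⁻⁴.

For an isothermal black-emitting sphere, (1−a)S·πr² = σ·4πr²·T⁴ ⇒ S = 4σT⁴/(1−a).
S = 4·5.67×10⁻⁸·(176)⁴/0.510 = 426.7 W/m².
Flux falls as S = L/(4πd²), so d = √(L/(4πS)) = √(3.54×10²⁵/(4π·426.7)).

d ≈ 8.13×10¹⁰ m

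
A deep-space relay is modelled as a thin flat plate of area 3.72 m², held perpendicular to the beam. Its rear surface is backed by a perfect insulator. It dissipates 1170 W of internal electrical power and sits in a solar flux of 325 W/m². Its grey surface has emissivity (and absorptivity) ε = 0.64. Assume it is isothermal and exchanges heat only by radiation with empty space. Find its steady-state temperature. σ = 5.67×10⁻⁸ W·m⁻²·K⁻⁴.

T ≈ 346 K

At steady state, absorbed solar power + internal power = radiated power.
Absorbed: α·S·A_cross = 0.64·325·3.720 = 773.8 W (cross-section A).
Total input = 773.8 + 1170 = 1944 W.
Radiated: εσ·A_surf·T⁴ with A_surf = A = 3.720 m².
T⁴ = 1944/(0.64·5.67×10⁻⁸·3.720) = 1.440×10¹⁰ K⁴.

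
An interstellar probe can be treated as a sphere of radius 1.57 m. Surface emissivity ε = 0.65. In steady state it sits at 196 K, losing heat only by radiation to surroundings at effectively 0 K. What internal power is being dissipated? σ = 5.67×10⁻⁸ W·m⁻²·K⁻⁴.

Steady state: P = εσA T⁴.
A = 4πr² = 30.97 m²; T⁴ = (196)⁴ = 1.476×10⁹ K⁴.
P = 0.65 × 5.67×10⁻⁸ × 30.97 × 1.476×10⁹.

P ≈ 1680 W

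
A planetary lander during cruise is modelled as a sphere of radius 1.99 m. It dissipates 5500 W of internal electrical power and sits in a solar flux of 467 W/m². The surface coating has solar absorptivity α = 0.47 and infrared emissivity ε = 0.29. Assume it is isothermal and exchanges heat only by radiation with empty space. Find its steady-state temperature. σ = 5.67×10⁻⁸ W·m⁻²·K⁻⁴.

At steady state, absorbed solar power + internal power = radiated power.
Absorbed: α·S·A_cross = 0.47·467·12.44 = 2731 W (cross-section πr²).
Total input = 2731 + 5500 = 8231 W.
Radiated: εσ·A_surf·T⁴ with A_surf = 4πr² = 49.76 m².
T⁴ = 8231/(0.29·5.67×10⁻⁸·49.76) = 1.006×10¹⁰ K⁴.

T ≈ 317 K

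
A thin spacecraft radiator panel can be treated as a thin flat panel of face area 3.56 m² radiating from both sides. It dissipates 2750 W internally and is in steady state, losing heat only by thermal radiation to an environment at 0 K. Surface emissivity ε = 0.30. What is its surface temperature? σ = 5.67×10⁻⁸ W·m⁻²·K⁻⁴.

Steady state: internal power = radiated power, P = εσA T⁴.
Radiating area A = 2·3.56 = 7.120 m².
T⁴ = P/(εσA) = 2750/(0.30·5.67×10⁻⁸·7.120) = 2.271×10¹⁰ K⁴.
T = (2.271×10¹⁰)^(1/4).

T ≈ 388 K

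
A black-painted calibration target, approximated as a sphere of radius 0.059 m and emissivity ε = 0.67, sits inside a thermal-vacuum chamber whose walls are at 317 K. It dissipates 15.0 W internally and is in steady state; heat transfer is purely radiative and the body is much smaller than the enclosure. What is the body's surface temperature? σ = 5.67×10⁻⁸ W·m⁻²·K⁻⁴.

T ≈ 372 K

For a small grey body in a large enclosure, net radiated power = εσA(T⁴ − T_w⁴).
Steady state: P = εσA(T⁴ − T_w⁴) with A = 4πr² = 0.04374 m².
T⁴ = P/(εσA) + T_w⁴ = 15.0/(0.67·5.67×10⁻⁸·0.04374) + (317)⁴
    = 9.027×10⁹ + 1.010×10¹⁰ = 1.912×10¹⁰ K⁴.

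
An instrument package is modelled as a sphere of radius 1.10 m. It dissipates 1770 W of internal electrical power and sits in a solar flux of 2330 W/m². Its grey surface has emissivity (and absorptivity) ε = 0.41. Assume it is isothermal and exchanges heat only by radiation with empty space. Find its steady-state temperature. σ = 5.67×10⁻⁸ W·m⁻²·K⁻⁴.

At steady state, absorbed solar power + internal power = radiated power.
Absorbed: α·S·A_cross = 0.41·2330·3.801 = 3631 W (cross-section πr²).
Total input = 3631 + 1770 = 5401 W.
Radiated: εσ·A_surf·T⁴ with A_surf = 4πr² = 15.21 m².
T⁴ = 5401/(0.41·5.67×10⁻⁸·15.21) = 1.528×10¹⁰ K⁴.

T ≈ 352 K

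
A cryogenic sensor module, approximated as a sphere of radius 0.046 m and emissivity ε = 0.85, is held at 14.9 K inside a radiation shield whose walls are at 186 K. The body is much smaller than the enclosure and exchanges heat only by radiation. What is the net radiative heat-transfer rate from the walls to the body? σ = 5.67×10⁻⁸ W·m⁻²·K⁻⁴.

For a small grey body in a large enclosure: P_net = εσA(T_body⁴ − T_wall⁴).
A = 4πr² = 0.02659 m²; T_body⁴ − T_wall⁴ = 49290 − 1.197×10⁹ = -1.197×10⁹ K⁴.
|P_net| = 0.85·5.67×10⁻⁸·0.02659·1.197×10⁹.

P_net ≈ 1.53 W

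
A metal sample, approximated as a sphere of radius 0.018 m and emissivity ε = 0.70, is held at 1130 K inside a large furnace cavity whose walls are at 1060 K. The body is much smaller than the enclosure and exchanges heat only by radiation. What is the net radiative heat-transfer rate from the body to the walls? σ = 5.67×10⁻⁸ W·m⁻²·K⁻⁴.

P_net ≈ 59.5 W

For a small grey body in a large enclosure: P_net = εσA(T_body⁴ − T_wall⁴).
A = 4πr² = 0.004072 m²; T_body⁴ − T_wall⁴ = 1.630×10¹² − 1.262×10¹² = 3.680×10¹¹ K⁴.
|P_net| = 0.70·5.67×10⁻⁸·0.004072·3.680×10¹¹.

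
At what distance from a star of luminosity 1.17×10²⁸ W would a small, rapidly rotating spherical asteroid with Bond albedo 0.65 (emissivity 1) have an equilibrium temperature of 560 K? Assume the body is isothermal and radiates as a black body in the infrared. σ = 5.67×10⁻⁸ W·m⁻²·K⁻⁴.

For an isothermal black-emitting sphere, (1−a)S·πr² = σ·4πr²·T⁴ ⇒ S = 4σT⁴/(1−a).
S = 4·5.67×10⁻⁸·(560)⁴/0.350 = 63730 W/m².
Flux falls as S = L/(4πd²), so d = √(L/(4πS)) = √(1.17×10²⁸/(4π·63730)).

d ≈ 1.21×10¹¹ m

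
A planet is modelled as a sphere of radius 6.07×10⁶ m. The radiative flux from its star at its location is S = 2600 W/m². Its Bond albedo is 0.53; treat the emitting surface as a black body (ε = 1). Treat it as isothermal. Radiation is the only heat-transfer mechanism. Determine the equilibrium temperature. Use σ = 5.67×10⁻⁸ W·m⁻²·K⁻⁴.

T ≈ 271 K

At equilibrium, absorbed power = emitted power.
Absorbing cross-section = πr² = 1.158×10¹⁴ m²; emitting surface = 4πr² = 4.630×10¹⁴ m² (ratio 4).
(1−a)S·A_cross = εσ·A_surf·T⁴  ⇒  T⁴ = (1−a)S/(4σ).
T⁴ = 0.470·2600/(4·5.67×10⁻⁸) = 5.388×10⁹ K⁴.
T = (5.388×10⁹)^(1/4).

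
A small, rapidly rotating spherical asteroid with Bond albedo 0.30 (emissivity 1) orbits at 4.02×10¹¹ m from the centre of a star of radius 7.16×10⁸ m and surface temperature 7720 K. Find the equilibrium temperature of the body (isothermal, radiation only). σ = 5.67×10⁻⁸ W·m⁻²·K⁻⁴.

The star's surface emits σT_*⁴; at distance d the flux is S = σT_*⁴(R_*/d)².
S = 5.67×10⁻⁸·(7720)⁴·(7.16×10⁸/4.02×10¹¹)² = 638.9 W/m².
For an isothermal sphere T⁴ = (1−a)S/(4σ) = 1.972×10⁹ K⁴.

T ≈ 211 K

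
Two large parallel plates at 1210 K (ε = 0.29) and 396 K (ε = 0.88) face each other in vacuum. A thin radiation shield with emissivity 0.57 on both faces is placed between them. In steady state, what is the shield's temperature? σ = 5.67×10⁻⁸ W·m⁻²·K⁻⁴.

In steady state the net flux on the hot side equals that on the cold side.
σ(T₁⁴−T_s⁴)/D₁ = σ(T_s⁴−T₂⁴)/D₂, with D₁ = 1/ε₁+1/ε_s−1 = 4.203, D₂ = 1/ε_s+1/ε₂−1 = 1.891.
Solve for T_s⁴: T_s⁴ = (D₂·T₁⁴ + D₁·T₂⁴)/(D₁+D₂) = 6.821×10¹¹ K⁴.

T_s ≈ 909 K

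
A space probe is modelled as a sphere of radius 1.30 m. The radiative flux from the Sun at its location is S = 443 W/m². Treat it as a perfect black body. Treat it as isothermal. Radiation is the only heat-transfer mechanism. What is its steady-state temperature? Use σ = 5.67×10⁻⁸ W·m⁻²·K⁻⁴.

At equilibrium, absorbed power = emitted power.
Absorbing cross-section = πr² = 5.309 m²; emitting surface = 4πr² = 21.24 m² (ratio 4).
S·A_cross = εσ·A_surf·T⁴  ⇒  T⁴ = S/(4σ).
T⁴ = 1.00·443/(4·5.67×10⁻⁸) = 1.953×10⁹ K⁴.
T = (1.953×10⁹)^(1/4).

T ≈ 210 K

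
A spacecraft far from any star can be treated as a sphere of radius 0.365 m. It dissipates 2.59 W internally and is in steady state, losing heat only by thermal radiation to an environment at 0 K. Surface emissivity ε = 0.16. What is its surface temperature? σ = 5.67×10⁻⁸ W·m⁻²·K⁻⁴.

T ≈ 114 K

Steady state: internal power = radiated power, P = εσA T⁴.
Radiating area A = 4πr² = 1.674 m².
T⁴ = P/(εσA) = 2.59/(0.16·5.67×10⁻⁸·1.674) = 1.705×10⁸ K⁴.
T = (1.705×10⁸)^(1/4).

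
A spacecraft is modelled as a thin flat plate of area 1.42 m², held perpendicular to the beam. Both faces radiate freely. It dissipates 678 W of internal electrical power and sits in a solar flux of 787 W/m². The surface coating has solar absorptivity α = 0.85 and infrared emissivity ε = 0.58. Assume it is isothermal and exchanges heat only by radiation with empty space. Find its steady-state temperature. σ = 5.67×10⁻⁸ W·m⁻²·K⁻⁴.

T ≈ 363 K

At steady state, absorbed solar power + internal power = radiated power.
Absorbed: α·S·A_cross = 0.85·787·1.420 = 949.9 W (cross-section A).
Total input = 949.9 + 678 = 1628 W.
Radiated: εσ·A_surf·T⁴ with A_surf = 2A = 2.840 m².
T⁴ = 1628/(0.58·5.67×10⁻⁸·2.840) = 1.743×10¹⁰ K⁴.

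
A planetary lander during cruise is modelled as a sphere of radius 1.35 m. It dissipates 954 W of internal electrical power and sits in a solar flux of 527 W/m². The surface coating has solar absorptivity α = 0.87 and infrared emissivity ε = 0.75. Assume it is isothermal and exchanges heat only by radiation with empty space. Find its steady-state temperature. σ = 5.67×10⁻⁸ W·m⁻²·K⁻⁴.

T ≈ 246 K

At steady state, absorbed solar power + internal power = radiated power.
Absorbed: α·S·A_cross = 0.87·527·5.726 = 2625 W (cross-section πr²).
Total input = 2625 + 954 = 3579 W.
Radiated: εσ·A_surf·T⁴ with A_surf = 4πr² = 22.90 m².
T⁴ = 3579/(0.75·5.67×10⁻⁸·22.90) = 3.675×10⁹ K⁴.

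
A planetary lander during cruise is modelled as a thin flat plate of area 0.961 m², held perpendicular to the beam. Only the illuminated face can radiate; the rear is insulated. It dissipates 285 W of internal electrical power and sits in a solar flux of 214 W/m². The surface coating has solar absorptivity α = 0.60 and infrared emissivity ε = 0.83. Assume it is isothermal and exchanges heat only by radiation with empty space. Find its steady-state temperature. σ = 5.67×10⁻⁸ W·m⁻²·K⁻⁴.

At steady state, absorbed solar power + internal power = radiated power.
Absorbed: α·S·A_cross = 0.60·214·0.9610 = 123.4 W (cross-section A).
Total input = 123.4 + 285 = 408.4 W.
Radiated: εσ·A_surf·T⁴ with A_surf = A = 0.9610 m².
T⁴ = 408.4/(0.83·5.67×10⁻⁸·0.9610) = 9.030×10⁹ K⁴.

T ≈ 308 K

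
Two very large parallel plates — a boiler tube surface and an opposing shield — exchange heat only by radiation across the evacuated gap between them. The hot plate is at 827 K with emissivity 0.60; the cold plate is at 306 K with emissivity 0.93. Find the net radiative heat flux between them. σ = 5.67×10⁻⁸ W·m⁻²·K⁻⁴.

For two infinite grey parallel plates, q = σ(T₁⁴ − T₂⁴)/(1/ε₁ + 1/ε₂ − 1).
T₁⁴ − T₂⁴ = 4.678×10¹¹ − 8.768×10⁹ = 4.590×10¹¹ K⁴.
1/ε₁ + 1/ε₂ − 1 = 1.667 + 1.075 − 1 = 1.742.
q = 5.67×10⁻⁸ × 4.590×10¹¹ / 1.742.

q ≈ 14900 W/m²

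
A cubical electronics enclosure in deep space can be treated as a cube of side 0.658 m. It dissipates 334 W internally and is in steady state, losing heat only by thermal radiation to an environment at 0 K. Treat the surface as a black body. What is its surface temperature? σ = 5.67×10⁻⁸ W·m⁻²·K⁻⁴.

T ≈ 218 K

Steady state: internal power = radiated power, P = εσA T⁴.
Radiating area A = 6L² = 2.598 m².
T⁴ = P/(εσA) = 334/(1.0·5.67×10⁻⁸·2.598) = 2.268×10⁹ K⁴.
T = (2.268×10⁹)^(1/4).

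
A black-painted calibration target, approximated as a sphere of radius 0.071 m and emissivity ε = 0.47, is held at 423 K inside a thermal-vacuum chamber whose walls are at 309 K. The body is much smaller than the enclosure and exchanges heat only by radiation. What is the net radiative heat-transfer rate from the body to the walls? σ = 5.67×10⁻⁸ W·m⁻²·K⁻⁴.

P_net ≈ 38.7 W

For a small grey body in a large enclosure: P_net = εσA(T_body⁴ − T_wall⁴).
A = 4πr² = 0.06335 m²; T_body⁴ − T_wall⁴ = 3.202×10¹⁰ − 9.117×10⁹ = 2.290×10¹⁰ K⁴.
|P_net| = 0.47·5.67×10⁻⁸·0.06335·2.290×10¹⁰.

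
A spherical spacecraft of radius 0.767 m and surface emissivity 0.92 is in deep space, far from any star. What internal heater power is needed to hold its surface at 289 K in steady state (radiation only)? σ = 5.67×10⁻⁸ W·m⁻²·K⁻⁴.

P ≈ 2690 W

P = εσ·4πr²·T⁴.
4πr² = 7.393 m²; T⁴ = 6.976×10⁹ K⁴.
P = 0.92·5.67×10⁻⁸·7.393·6.976×10⁹.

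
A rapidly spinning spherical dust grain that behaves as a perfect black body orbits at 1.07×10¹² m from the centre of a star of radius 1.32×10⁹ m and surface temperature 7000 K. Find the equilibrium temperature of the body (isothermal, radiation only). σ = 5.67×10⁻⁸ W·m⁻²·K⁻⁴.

T ≈ 174 K

The star's surface emits σT_*⁴; at distance d the flux is S = σT_*⁴(R_*/d)².
S = 5.67×10⁻⁸·(7000)⁴·(1.32×10⁹/1.07×10¹²)² = 207.2 W/m².
For an isothermal sphere T⁴ = (1−a)S/(4σ) = 9.135×10⁸ K⁴.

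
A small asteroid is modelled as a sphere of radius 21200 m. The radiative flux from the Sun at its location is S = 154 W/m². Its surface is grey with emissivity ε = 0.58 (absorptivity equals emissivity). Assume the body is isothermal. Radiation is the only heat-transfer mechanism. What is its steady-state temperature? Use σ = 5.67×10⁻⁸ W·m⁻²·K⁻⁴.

At equilibrium, absorbed power = emitted power.
Absorbing cross-section = πr² = 1.412×10⁹ m²; emitting surface = 4πr² = 5.648×10⁹ m² (ratio 4).
εS·A_cross = εσ·A_surf·T⁴  ⇒  T⁴ = S/(4σ)   (ε cancels).
T⁴ = 154/(4·5.67×10⁻⁸) = 6.790×10⁸ K⁴.
T = (6.790×10⁸)^(1/4).

T ≈ 161 K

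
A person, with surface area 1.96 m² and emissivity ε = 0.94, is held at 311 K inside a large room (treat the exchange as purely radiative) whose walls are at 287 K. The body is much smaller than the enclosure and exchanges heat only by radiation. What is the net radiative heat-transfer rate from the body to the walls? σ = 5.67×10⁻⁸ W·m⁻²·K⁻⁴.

For a small grey body in a large enclosure: P_net = εσA(T_body⁴ − T_wall⁴).
A = 1.96 m²; T_body⁴ − T_wall⁴ = 9.355×10⁹ − 6.785×10⁹ = 2.570×10⁹ K⁴.
|P_net| = 0.94·5.67×10⁻⁸·1.960·2.570×10⁹.

P_net ≈ 269 W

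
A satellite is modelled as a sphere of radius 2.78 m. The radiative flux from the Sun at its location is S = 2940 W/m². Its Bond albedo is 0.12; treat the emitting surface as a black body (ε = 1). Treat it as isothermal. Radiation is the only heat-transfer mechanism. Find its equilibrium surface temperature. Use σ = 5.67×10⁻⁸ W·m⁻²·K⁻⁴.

T ≈ 327 K

At equilibrium, absorbed power = emitted power.
Absorbing cross-section = πr² = 24.28 m²; emitting surface = 4πr² = 97.12 m² (ratio 4).
(1−a)S·A_cross = εσ·A_surf·T⁴  ⇒  T⁴ = (1−a)S/(4σ).
T⁴ = 0.880·2940/(4·5.67×10⁻⁸) = 1.141×10¹⁰ K⁴.
T = (1.141×10¹⁰)^(1/4).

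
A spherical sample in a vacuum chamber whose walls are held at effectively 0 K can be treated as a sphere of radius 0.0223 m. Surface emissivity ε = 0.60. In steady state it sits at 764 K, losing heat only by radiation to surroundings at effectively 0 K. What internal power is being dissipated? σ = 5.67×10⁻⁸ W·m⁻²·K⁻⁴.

Steady state: P = εσA T⁴.
A = 4πr² = 0.006249 m²; T⁴ = (764)⁴ = 3.407×10¹¹ K⁴.
P = 0.60 × 5.67×10⁻⁸ × 0.006249 × 3.407×10¹¹.

P ≈ 72.4 W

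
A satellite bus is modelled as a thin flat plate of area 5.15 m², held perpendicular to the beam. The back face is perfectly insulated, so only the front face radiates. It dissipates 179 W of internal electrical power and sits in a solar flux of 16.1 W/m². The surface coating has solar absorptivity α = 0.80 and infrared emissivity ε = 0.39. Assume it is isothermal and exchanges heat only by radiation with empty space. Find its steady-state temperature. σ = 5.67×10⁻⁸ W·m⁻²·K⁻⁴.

T ≈ 215 K

At steady state, absorbed solar power + internal power = radiated power.
Absorbed: α·S·A_cross = 0.80·16.1·5.150 = 66.33 W (cross-section A).
Total input = 66.33 + 179 = 245.3 W.
Radiated: εσ·A_surf·T⁴ with A_surf = A = 5.150 m².
T⁴ = 245.3/(0.39·5.67×10⁻⁸·5.150) = 2.154×10⁹ K⁴.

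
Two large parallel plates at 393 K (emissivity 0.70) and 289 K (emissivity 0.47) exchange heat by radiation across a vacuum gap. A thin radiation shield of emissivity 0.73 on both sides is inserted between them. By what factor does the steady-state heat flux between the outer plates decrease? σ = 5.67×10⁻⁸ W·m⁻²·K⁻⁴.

factor ≈ 1.68

Without shield: q₀ = σΔ(T⁴)/(1/ε₁+1/ε₂−1) with denominator 2.556.
With shield the two gaps are in series; the resistances add: (1/ε₁+1/ε_s−1)+(1/ε_s+1/ε₂−1) = 1.798+2.498 = 4.296.
Heat-flux ratio q₀/q = 4.296/2.556.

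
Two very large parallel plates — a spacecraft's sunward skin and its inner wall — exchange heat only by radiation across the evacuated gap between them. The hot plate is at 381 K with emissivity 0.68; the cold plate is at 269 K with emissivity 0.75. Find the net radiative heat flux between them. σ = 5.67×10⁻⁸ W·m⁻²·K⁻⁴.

For two infinite grey parallel plates, q = σ(T₁⁴ − T₂⁴)/(1/ε₁ + 1/ε₂ − 1).
T₁⁴ − T₂⁴ = 2.107×10¹⁰ − 5.236×10⁹ = 1.584×10¹⁰ K⁴.
1/ε₁ + 1/ε₂ − 1 = 1.471 + 1.333 − 1 = 1.804.
q = 5.67×10⁻⁸ × 1.584×10¹⁰ / 1.804.

q ≈ 498 W/m²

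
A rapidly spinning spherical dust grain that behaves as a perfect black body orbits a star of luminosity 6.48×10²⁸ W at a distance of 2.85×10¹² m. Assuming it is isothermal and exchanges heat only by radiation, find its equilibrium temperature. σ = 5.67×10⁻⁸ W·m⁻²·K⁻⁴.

T ≈ 230 K

First find the stellar flux at distance d: S = L/(4πd²) = 6.48×10²⁸/(4π·(2.85×10¹²)²) = 634.9 W/m².
For an isothermal sphere, absorbed (1−a)S·πr² = emitted σ·4πr²·T⁴, so T⁴ = (1−a)S/(4σ).
T⁴ = 1.00·634.9/(4·5.67×10⁻⁸) = 2.799×10⁹ K⁴.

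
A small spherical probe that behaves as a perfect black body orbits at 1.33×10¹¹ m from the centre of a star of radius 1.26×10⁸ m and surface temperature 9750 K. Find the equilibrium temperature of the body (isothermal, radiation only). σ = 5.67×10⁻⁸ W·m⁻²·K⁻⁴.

The star's surface emits σT_*⁴; at distance d the flux is S = σT_*⁴(R_*/d)².
S = 5.67×10⁻⁸·(9750)⁴·(1.26×10⁸/1.33×10¹¹)² = 459.9 W/m².
For an isothermal sphere T⁴ = (1−a)S/(4σ) = 2.028×10⁹ K⁴.

T ≈ 212 K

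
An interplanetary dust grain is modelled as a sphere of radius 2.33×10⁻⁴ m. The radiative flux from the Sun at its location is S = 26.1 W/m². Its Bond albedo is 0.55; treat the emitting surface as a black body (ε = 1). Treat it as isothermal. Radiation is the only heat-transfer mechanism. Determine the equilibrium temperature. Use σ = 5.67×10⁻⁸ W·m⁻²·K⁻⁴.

At equilibrium, absorbed power = emitted power.
Absorbing cross-section = πr² = 1.706×10⁻⁷ m²; emitting surface = 4πr² = 6.822×10⁻⁷ m² (ratio 4).
(1−a)S·A_cross = εσ·A_surf·T⁴  ⇒  T⁴ = (1−a)S/(4σ).
T⁴ = 0.450·26.1/(4·5.67×10⁻⁸) = 5.179×10⁷ K⁴.
T = (5.179×10⁷)^(1/4).

T ≈ 84.8 K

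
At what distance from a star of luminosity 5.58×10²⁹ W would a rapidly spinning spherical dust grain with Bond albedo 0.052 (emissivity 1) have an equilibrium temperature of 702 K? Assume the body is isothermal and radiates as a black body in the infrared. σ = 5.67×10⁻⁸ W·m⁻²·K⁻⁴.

For an isothermal black-emitting sphere, (1−a)S·πr² = σ·4πr²·T⁴ ⇒ S = 4σT⁴/(1−a).
S = 4·5.67×10⁻⁸·(702)⁴/0.948 = 58100 W/m².
Flux falls as S = L/(4πd²), so d = √(L/(4πS)) = √(5.58×10²⁹/(4π·58100)).

d ≈ 8.74×10¹¹ m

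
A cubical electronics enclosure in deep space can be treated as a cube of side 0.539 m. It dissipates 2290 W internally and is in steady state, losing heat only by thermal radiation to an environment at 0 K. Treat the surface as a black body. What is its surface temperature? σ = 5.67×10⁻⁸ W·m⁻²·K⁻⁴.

T ≈ 390 K

Steady state: internal power = radiated power, P = εσA T⁴.
Radiating area A = 6L² = 1.743 m².
T⁴ = P/(εσA) = 2290/(1.0·5.67×10⁻⁸·1.743) = 2.317×10¹⁰ K⁴.
T = (2.317×10¹⁰)^(1/4).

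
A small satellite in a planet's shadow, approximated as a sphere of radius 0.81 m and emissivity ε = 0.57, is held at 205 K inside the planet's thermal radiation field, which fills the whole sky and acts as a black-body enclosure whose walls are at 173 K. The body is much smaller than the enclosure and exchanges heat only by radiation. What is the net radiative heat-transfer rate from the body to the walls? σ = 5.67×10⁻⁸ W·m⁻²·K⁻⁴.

P_net ≈ 232 W

For a small grey body in a large enclosure: P_net = εσA(T_body⁴ − T_wall⁴).
A = 4πr² = 8.245 m²; T_body⁴ − T_wall⁴ = 1.766×10⁹ − 8.957×10⁸ = 8.704×10⁸ K⁴.
|P_net| = 0.57·5.67×10⁻⁸·8.245·8.704×10⁸.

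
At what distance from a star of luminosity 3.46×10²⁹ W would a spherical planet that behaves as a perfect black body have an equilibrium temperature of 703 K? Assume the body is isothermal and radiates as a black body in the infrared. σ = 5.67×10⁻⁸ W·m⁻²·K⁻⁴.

d ≈ 7.05×10¹¹ m

For an isothermal black-emitting sphere, (1−a)S·πr² = σ·4πr²·T⁴ ⇒ S = 4σT⁴/(1−a).
S = 4·5.67×10⁻⁸·(703)⁴/1.00 = 55390 W/m².
Flux falls as S = L/(4πd²), so d = √(L/(4πS)) = √(3.46×10²⁹/(4π·55390)).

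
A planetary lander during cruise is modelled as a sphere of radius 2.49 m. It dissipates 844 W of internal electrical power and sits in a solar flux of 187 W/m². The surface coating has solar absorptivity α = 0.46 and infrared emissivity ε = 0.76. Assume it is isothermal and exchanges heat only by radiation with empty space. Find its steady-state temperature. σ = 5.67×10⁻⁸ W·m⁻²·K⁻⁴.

T ≈ 166 K

At steady state, absorbed solar power + internal power = radiated power.
Absorbed: α·S·A_cross = 0.46·187·19.48 = 1676 W (cross-section πr²).
Total input = 1676 + 844 = 2520 W.
Radiated: εσ·A_surf·T⁴ with A_surf = 4πr² = 77.91 m².
T⁴ = 2520/(0.76·5.67×10⁻⁸·77.91) = 7.504×10⁸ K⁴.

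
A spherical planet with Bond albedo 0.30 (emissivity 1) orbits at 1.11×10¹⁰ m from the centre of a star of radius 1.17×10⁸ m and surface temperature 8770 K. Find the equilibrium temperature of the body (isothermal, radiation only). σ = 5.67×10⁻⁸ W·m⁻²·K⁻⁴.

T ≈ 582 K

The star's surface emits σT_*⁴; at distance d the flux is S = σT_*⁴(R_*/d)².
S = 5.67×10⁻⁸·(8770)⁴·(1.17×10⁸/1.11×10¹⁰)² = 37270 W/m².
For an isothermal sphere T⁴ = (1−a)S/(4σ) = 1.150×10¹¹ K⁴.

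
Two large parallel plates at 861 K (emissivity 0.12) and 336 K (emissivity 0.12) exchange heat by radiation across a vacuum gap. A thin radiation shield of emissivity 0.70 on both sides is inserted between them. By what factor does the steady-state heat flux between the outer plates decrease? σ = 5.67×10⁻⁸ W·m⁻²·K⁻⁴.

Without shield: q₀ = σΔ(T⁴)/(1/ε₁+1/ε₂−1) with denominator 15.67.
With shield the two gaps are in series; the resistances add: (1/ε₁+1/ε_s−1)+(1/ε_s+1/ε₂−1) = 8.762+8.762 = 17.52.
Heat-flux ratio q₀/q = 17.52/15.67.

factor ≈ 1.12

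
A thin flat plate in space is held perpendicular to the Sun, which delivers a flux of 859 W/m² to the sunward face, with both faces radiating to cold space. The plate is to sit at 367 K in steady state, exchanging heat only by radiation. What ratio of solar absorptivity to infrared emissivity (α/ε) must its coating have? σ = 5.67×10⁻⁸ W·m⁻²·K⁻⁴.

α/ε ≈ 2.39

Balance: αS·A = εσ·2A·T⁴ ⇒ α/ε = 2σT⁴/S.
α/ε = 2·5.67×10⁻⁸·(367)⁴/859 = 2·5.67×10⁻⁸·1.814×10¹⁰/859.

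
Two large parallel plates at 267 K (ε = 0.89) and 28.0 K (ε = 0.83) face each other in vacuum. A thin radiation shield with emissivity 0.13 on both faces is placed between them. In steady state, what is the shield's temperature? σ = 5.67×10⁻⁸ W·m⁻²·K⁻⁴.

In steady state the net flux on the hot side equals that on the cold side.
σ(T₁⁴−T_s⁴)/D₁ = σ(T_s⁴−T₂⁴)/D₂, with D₁ = 1/ε₁+1/ε_s−1 = 7.816, D₂ = 1/ε_s+1/ε₂−1 = 7.897.
Solve for T_s⁴: T_s⁴ = (D₂·T₁⁴ + D₁·T₂⁴)/(D₁+D₂) = 2.555×10⁹ K⁴.

T_s ≈ 225 K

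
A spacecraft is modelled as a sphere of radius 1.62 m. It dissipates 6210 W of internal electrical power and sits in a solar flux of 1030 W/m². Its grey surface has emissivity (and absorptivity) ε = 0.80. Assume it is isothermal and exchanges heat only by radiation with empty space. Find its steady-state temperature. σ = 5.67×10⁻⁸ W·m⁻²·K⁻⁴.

T ≈ 305 K

At steady state, absorbed solar power + internal power = radiated power.
Absorbed: α·S·A_cross = 0.80·1030·8.245 = 6794 W (cross-section πr²).
Total input = 6794 + 6210 = 13000 W.
Radiated: εσ·A_surf·T⁴ with A_surf = 4πr² = 32.98 m².
T⁴ = 13000/(0.80·5.67×10⁻⁸·32.98) = 8.693×10⁹ K⁴.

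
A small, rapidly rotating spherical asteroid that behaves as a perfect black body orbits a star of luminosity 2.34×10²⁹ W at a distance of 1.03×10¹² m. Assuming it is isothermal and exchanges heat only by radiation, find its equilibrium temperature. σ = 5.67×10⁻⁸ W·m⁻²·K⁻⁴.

First find the stellar flux at distance d: S = L/(4πd²) = 2.34×10²⁹/(4π·(1.03×10¹²)²) = 17550 W/m².
For an isothermal sphere, absorbed (1−a)S·πr² = emitted σ·4πr²·T⁴, so T⁴ = (1−a)S/(4σ).
T⁴ = 1.00·17550/(4·5.67×10⁻⁸) = 7.739×10¹⁰ K⁴.

T ≈ 527 K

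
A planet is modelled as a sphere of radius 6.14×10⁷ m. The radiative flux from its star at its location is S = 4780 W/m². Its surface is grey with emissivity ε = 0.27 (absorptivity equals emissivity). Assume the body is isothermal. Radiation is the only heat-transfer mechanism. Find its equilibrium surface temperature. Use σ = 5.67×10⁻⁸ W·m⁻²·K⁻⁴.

T ≈ 381 K

At equilibrium, absorbed power = emitted power.
Absorbing cross-section = πr² = 1.184×10¹⁶ m²; emitting surface = 4πr² = 4.737×10¹⁶ m² (ratio 4).
εS·A_cross = εσ·A_surf·T⁴  ⇒  T⁴ = S/(4σ)   (ε cancels).
T⁴ = 4780/(4·5.67×10⁻⁸) = 2.108×10¹⁰ K⁴.
T = (2.108×10¹⁰)^(1/4).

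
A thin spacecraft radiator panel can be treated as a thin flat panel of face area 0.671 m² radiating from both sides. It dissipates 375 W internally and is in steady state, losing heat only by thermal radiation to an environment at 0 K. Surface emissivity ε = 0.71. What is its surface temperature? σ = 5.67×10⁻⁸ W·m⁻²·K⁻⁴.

Steady state: internal power = radiated power, P = εσA T⁴.
Radiating area A = 2·0.671 = 1.342 m².
T⁴ = P/(εσA) = 375/(0.71·5.67×10⁻⁸·1.342) = 6.941×10⁹ K⁴.
T = (6.941×10⁹)^(1/4).

T ≈ 289 K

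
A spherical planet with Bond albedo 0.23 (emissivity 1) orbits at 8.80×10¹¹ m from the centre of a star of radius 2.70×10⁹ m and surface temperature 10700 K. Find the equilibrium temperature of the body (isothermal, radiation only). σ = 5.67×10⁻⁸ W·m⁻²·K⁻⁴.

The star's surface emits σT_*⁴; at distance d the flux is S = σT_*⁴(R_*/d)².
S = 5.67×10⁻⁸·(10700)⁴·(2.70×10⁹/8.80×10¹¹)² = 6996 W/m².
For an isothermal sphere T⁴ = (1−a)S/(4σ) = 2.375×10¹⁰ K⁴.

T ≈ 393 K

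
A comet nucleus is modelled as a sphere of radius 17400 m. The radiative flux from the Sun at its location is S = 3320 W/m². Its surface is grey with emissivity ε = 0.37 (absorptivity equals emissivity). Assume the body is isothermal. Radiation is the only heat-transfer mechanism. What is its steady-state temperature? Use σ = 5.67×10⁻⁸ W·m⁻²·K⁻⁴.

T ≈ 348 K

At equilibrium, absorbed power = emitted power.
Absorbing cross-section = πr² = 9.511×10⁸ m²; emitting surface = 4πr² = 3.805×10⁹ m² (ratio 4).
εS·A_cross = εσ·A_surf·T⁴  ⇒  T⁴ = S/(4σ)   (ε cancels).
T⁴ = 3320/(4·5.67×10⁻⁸) = 1.464×10¹⁰ K⁴.
T = (1.464×10¹⁰)^(1/4).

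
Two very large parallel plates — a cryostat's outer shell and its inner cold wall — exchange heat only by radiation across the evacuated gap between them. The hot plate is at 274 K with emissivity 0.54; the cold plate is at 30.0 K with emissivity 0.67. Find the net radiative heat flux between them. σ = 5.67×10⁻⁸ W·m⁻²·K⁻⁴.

q ≈ 136 W/m²

For two infinite grey parallel plates, q = σ(T₁⁴ − T₂⁴)/(1/ε₁ + 1/ε₂ − 1).
T₁⁴ − T₂⁴ = 5.636×10⁹ − 8.100×10⁵ = 5.636×10⁹ K⁴.
1/ε₁ + 1/ε₂ − 1 = 1.852 + 1.493 − 1 = 2.344.
q = 5.67×10⁻⁸ × 5.636×10⁹ / 2.344.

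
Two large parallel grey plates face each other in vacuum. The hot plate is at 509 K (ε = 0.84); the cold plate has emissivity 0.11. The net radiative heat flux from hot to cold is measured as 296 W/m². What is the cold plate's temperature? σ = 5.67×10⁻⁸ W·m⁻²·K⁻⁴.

T₂ ≈ 370 K

q = σ(T₁⁴ − T₂⁴)/(1/ε₁ + 1/ε₂ − 1); denominator = 9.281.
T₂⁴ = T₁⁴ − q·(1/ε₁+1/ε₂−1)/σ = 6.712×10¹⁰ − 296·9.281/5.67×10⁻⁸
    = 1.867×10¹⁰ K⁴.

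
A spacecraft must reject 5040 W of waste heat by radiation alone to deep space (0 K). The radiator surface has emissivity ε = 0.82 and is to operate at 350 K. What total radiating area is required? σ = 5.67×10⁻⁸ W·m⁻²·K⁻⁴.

A ≈ 7.22 m²

P = εσA T⁴ ⇒ A = P/(εσT⁴).
T⁴ = 1.501×10¹⁰ K⁴.
A = 5040/(0.82 × 5.67×10⁻⁸ × 1.501×10¹⁰).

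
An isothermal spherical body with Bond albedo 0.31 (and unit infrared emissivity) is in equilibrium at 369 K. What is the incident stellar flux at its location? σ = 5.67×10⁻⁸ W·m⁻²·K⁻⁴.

(1−a)S·πr² = σ·4πr²·T⁴ ⇒ S = 4σT⁴/(1−a).
S = 4·5.67×10⁻⁸·1.854×10¹⁰/0.690.

S ≈ 6090 W/m²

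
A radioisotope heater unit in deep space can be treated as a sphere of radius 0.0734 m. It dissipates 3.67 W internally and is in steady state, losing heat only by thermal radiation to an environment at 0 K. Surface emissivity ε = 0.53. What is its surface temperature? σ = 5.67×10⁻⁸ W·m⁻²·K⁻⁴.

Steady state: internal power = radiated power, P = εσA T⁴.
Radiating area A = 4πr² = 0.06770 m².
T⁴ = P/(εσA) = 3.67/(0.53·5.67×10⁻⁸·0.06770) = 1.804×10⁹ K⁴.
T = (1.804×10⁹)^(1/4).

T ≈ 206 K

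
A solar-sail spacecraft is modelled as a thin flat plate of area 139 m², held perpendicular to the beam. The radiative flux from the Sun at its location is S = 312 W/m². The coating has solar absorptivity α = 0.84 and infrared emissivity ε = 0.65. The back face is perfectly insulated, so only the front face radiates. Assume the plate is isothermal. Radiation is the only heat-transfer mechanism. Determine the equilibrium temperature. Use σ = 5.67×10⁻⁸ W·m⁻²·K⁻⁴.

At equilibrium, absorbed power = emitted power.
Absorbing cross-section = A = 139.0 m²; emitting surface = A = 139.0 m² (ratio 1).
αS·A_cross = εσ·A_surf·T⁴  ⇒  T⁴ = αS/(ε·1σ).
T⁴ = 0.840·312/(0.65·1·5.67×10⁻⁸) = 7.111×10⁹ K⁴.
T = (7.111×10⁹)^(1/4).

T ≈ 290 K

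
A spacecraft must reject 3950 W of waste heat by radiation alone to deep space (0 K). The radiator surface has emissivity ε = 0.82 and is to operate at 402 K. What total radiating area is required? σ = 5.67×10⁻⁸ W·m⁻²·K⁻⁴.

P = εσA T⁴ ⇒ A = P/(εσT⁴).
T⁴ = 2.612×10¹⁰ K⁴.
A = 3950/(0.82 × 5.67×10⁻⁸ × 2.612×10¹⁰).

A ≈ 3.25 m²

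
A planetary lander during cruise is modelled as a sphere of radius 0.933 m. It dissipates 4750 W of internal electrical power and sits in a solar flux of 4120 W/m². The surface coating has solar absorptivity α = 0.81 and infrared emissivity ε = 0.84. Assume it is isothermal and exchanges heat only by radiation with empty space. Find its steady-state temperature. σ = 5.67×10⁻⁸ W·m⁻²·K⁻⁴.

T ≈ 404 K

At steady state, absorbed solar power + internal power = radiated power.
Absorbed: α·S·A_cross = 0.81·4120·2.735 = 9126 W (cross-section πr²).
Total input = 9126 + 4750 = 13880 W.
Radiated: εσ·A_surf·T⁴ with A_surf = 4πr² = 10.94 m².
T⁴ = 13880/(0.84·5.67×10⁻⁸·10.94) = 2.663×10¹⁰ K⁴.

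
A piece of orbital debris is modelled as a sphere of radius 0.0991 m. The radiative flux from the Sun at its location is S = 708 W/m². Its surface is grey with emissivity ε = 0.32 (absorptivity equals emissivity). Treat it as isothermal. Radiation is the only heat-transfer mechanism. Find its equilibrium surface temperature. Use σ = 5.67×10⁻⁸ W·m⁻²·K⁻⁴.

T ≈ 236 K

At equilibrium, absorbed power = emitted power.
Absorbing cross-section = πr² = 0.03085 m²; emitting surface = 4πr² = 0.1234 m² (ratio 4).
εS·A_cross = εσ·A_surf·T⁴  ⇒  T⁴ = S/(4σ)   (ε cancels).
T⁴ = 708/(4·5.67×10⁻⁸) = 3.122×10⁹ K⁴.
T = (3.122×10⁹)^(1/4).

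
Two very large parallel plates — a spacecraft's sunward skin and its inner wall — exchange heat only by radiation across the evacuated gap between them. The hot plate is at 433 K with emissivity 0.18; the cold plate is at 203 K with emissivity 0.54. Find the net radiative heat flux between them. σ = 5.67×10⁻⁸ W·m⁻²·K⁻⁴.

q ≈ 296 W/m²

For two infinite grey parallel plates, q = σ(T₁⁴ − T₂⁴)/(1/ε₁ + 1/ε₂ − 1).
T₁⁴ − T₂⁴ = 3.515×10¹⁰ − 1.698×10⁹ = 3.345×10¹⁰ K⁴.
1/ε₁ + 1/ε₂ − 1 = 5.556 + 1.852 − 1 = 6.407.
q = 5.67×10⁻⁸ × 3.345×10¹⁰ / 6.407.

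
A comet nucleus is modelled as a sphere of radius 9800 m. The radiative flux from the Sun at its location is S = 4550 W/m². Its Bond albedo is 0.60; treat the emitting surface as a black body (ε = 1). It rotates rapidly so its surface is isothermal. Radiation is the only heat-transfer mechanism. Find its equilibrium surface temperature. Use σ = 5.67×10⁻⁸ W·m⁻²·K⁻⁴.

T ≈ 299 K

At equilibrium, absorbed power = emitted power.
Absorbing cross-section = πr² = 3.017×10⁸ m²; emitting surface = 4πr² = 1.207×10⁹ m² (ratio 4).
(1−a)S·A_cross = εσ·A_surf·T⁴  ⇒  T⁴ = (1−a)S/(4σ).
T⁴ = 0.400·4550/(4·5.67×10⁻⁸) = 8.025×10⁹ K⁴.
T = (8.025×10⁹)^(1/4).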